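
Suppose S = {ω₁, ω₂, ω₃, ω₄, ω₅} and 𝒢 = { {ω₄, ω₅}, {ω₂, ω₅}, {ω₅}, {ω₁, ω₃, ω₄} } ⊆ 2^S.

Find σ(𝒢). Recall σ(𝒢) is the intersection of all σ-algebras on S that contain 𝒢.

Answer: σ(𝒢) = { ∅, {ω₂}, {ω₄}, {ω₅}, {ω₁, ω₃}, {ω₂, ω₄}, {ω₂, ω₅}, {ω₄, ω₅}, {ω₁, ω₂, ω₃}, {ω₁, ω₃, ω₄}, {ω₁, ω₃, ω₅}, {ω₂, ω₄, ω₅}, {ω₁, ω₂, ω₃, ω₄}, {ω₁, ω₂, ω₃, ω₅}, {ω₁, ω₃, ω₄, ω₅}, S }

Derivation:
Begin from { ∅, {ω₅}, {ω₂, ω₅}, {ω₄, ω₅}, {ω₁, ω₃, ω₄}, S } (that is, 𝒢 plus ∅ and S).
Round 1 adds 4:
  {ω₁, ω₂, ω₃}  = complement {ω₄, ω₅}
  {ω₂, ω₄, ω₅}  = {ω₄, ω₅} ∪ {ω₂, ω₅}
  {ω₁, ω₂, ω₃, ω₄}  = complement {ω₅}
  {ω₁, ω₃, ω₄, ω₅}  = {ω₄, ω₅} ∪ {ω₁, ω₃, ω₄}
  |family| = 10
Round 2: +3 →
  {ω₂}  = complement {ω₁, ω₃, ω₄, ω₅}
  {ω₁, ω₃}  = complement {ω₂, ω₄, ω₅}
  {ω₁, ω₂, ω₃, ω₅}  = {ω₂, ω₅} ∪ {ω₁, ω₂, ω₃}
  |family| = 13
Round 3: 2 new —
  {ω₄}  = complement {ω₁, ω₂, ω₃, ω₅}
  {ω₁, ω₃, ω₅}  = {ω₁, ω₃} ∪ {ω₅}
  |family| = 15
Round 4 adds 1:
  {ω₂, ω₄}  = complement {ω₁, ω₃, ω₅}
  |family| = 16
Round 5 adds nothing — fixpoint reached.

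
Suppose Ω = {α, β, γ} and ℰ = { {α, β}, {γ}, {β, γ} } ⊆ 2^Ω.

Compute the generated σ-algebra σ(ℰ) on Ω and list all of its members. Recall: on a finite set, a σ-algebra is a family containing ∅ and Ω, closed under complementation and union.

σ(ℰ) = { ∅, {α}, {β}, {γ}, {α, β}, {α, γ}, {β, γ}, Ω }

Check:
Start: ℰ ∪ {∅, Ω} = { ∅, {γ}, {α, β}, {β, γ}, Ω }.
Iteration 1 adds 1:
  {α}  = {β, γ}ᶜ
  [6 total]
Iteration 2: +1 →
  {α, γ}  = {γ} ∪ {α}
  [7 total]
Iteration 3 adds 1:
  {β}  = {α, γ}ᶜ
  [8 total]
Iteration 4: no new sets; the family is a σ-algebra.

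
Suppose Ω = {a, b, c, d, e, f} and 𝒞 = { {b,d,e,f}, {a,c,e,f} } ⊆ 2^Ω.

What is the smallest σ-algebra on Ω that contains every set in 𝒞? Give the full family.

Seed the family with 𝒞 together with ∅ and Ω: { ∅, {a,c,e,f}, {b,d,e,f}, Ω }.
Iteration 1: +2 →
  {a,c}  = Ω∖{b,d,e,f}
  {b,d}  = Ω∖{a,c,e,f}
Iteration 2. New:
  {a,b,c,d}  = {a,c} ∪ {b,d}
Iteration 3 adds 1:
  {e,f}  = Ω∖{a,b,c,d}
Iteration 4: stable.

|σ(𝒞)| = 8.  σ(𝒞) = { ∅, {a,c}, {b,d}, {e,f}, {a,b,c,d}, {a,c,e,f}, {b,d,e,f}, Ω }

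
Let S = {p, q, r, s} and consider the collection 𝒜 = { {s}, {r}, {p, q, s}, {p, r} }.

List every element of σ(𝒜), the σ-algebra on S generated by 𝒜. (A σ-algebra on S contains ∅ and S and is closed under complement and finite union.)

|σ(𝒜)| = 16.  σ(𝒜) = { ∅, {p}, {q}, {r}, {s}, {p, q}, {p, r}, {p, s}, {q, r}, {q, s}, {r, s}, {p, q, r}, {p, q, s}, {p, r, s}, {q, r, s}, S }

Derivation:
Start: 𝒜 ∪ {∅, S} = { ∅, {r}, {s}, {p, r}, {p, q, s}, S }.
Round 1. New:
  {q, s}  = {p, r}ᶜ
  {r, s}  = {r} ∪ {s}
  {p, q, r}  = {s}ᶜ
  {p, r, s}  = {p, r} ∪ {s}
  [10 total]
Round 2 adds 3:
  {q}  = {p, r, s}ᶜ
  {p, q}  = {r, s}ᶜ
  {q, r, s}  = {r, s} ∪ {q, s}
  [13 total]
Round 3 (2 new):
  {p}  = {q, r, s}ᶜ
  {q, r}  = {r} ∪ {q}
  [15 total]
Round 4: 1 new —
  {p, s}  = {q, r}ᶜ
  [16 total]
After Round 5 the family is unchanged; done.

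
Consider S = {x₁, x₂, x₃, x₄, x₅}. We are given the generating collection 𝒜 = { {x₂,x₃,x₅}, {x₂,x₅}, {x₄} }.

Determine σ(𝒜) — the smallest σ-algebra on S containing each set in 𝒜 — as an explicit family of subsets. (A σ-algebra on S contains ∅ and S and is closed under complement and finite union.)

Initial family (5 sets): { {}, {x₄}, {x₂,x₅}, {x₂,x₃,x₅}, S }.
Iteration 1: 5 new —
  {x₁,x₄}  = {x₂,x₃,x₅}ᶜ
  {x₁,x₃,x₄}  = {x₂,x₅}ᶜ
  {x₂,x₄,x₅}  = {x₂,x₅} ∪ {x₄}
  {x₁,x₂,x₃,x₅}  = {x₄}ᶜ
  {x₂,x₃,x₄,x₅}  = {x₂,x₃,x₅} ∪ {x₄}
  |family| = 10
Iteration 2. New:
  {x₁}  = {x₂,x₃,x₄,x₅}ᶜ
  {x₁,x₃}  = {x₂,x₄,x₅}ᶜ
  {x₁,x₂,x₄,x₅}  = {x₂,x₅} ∪ {x₁,x₄}
  |family| = 13
Iteration 3 (2 new):
  {x₃}  = {x₁,x₂,x₄,x₅}ᶜ
  {x₁,x₂,x₅}  = {x₂,x₅} ∪ {x₁}
  |family| = 15
Iteration 4 adds 1:
  {x₃,x₄}  = {x₁,x₂,x₅}ᶜ
  |family| = 16
Iteration 5: closed — nothing new.

σ(𝒜) = { {}, {x₁}, {x₃}, {x₄}, {x₁,x₃}, {x₁,x₄}, {x₂,x₅}, {x₃,x₄}, {x₁,x₂,x₅}, {x₁,x₃,x₄}, {x₂,x₃,x₅}, {x₂,x₄,x₅}, {x₁,x₂,x₃,x₅}, {x₁,x₂,x₄,x₅}, {x₂,x₃,x₄,x₅}, S }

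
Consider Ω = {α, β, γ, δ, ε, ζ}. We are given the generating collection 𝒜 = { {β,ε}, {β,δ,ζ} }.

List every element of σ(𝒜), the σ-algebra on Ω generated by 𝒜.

Begin from { {}, {β,ε}, {β,δ,ζ}, Ω } (that is, 𝒜 plus ∅ and Ω).
Step 1: +3 →
  {α,γ,ε}  = ᶜ of {β,δ,ζ}
  {α,γ,δ,ζ}  = ᶜ of {β,ε}
  {β,δ,ε,ζ}  = {β,δ,ζ} ∪ {β,ε}
  |family| = 7
Step 2: 4 new —
  {α,γ}  = ᶜ of {β,δ,ε,ζ}
  {α,β,γ,ε}  = {β,ε} ∪ {α,γ,ε}
  {α,β,γ,δ,ζ}  = {β,δ,ζ} ∪ {α,γ,δ,ζ}
  {α,γ,δ,ε,ζ}  = {α,γ,δ,ζ} ∪ {α,γ,ε}
  |family| = 11
Step 3 (3 new):
  {β}  = ᶜ of {α,γ,δ,ε,ζ}
  {ε}  = ᶜ of {α,β,γ,δ,ζ}
  {δ,ζ}  = ᶜ of {α,β,γ,ε}
  |family| = 14
Step 4 adds 2:
  {α,β,γ}  = {α,γ} ∪ {β}
  {δ,ε,ζ}  = {δ,ζ} ∪ {ε}
  |family| = 16
Step 5: no new sets; the family is a σ-algebra.

σ(𝒜) = { {}, {β}, {ε}, {α,γ}, {β,ε}, {δ,ζ}, {α,β,γ}, {α,γ,ε}, {β,δ,ζ}, {δ,ε,ζ}, {α,β,γ,ε}, {α,γ,δ,ζ}, {β,δ,ε,ζ}, {α,β,γ,δ,ζ}, {α,γ,δ,ε,ζ}, Ω }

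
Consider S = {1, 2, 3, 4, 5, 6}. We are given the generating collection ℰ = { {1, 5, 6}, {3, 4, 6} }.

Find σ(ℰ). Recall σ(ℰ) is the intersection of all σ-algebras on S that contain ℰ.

σ(ℰ) (16 sets): { ∅, {2}, {6}, {1, 5}, {2, 6}, {3, 4}, {1, 2, 5}, {1, 5, 6}, {2, 3, 4}, {3, 4, 6}, {1, 2, 5, 6}, {1, 3, 4, 5}, {2, 3, 4, 6}, {1, 2, 3, 4, 5}, {1, 3, 4, 5, 6}, S }

Trace:
Initial family (4 sets): { ∅, {1, 5, 6}, {3, 4, 6}, S }.
Round 1 (3 new):
  {1, 2, 5}  = S∖{3, 4, 6}
  {2, 3, 4}  = S∖{1, 5, 6}
  {1, 3, 4, 5, 6}  = {1, 5, 6} ∪ {3, 4, 6}
Round 2 (4 new):
  {2}  = S∖{1, 3, 4, 5, 6}
  {1, 2, 5, 6}  = {1, 2, 5} ∪ {1, 5, 6}
  {2, 3, 4, 6}  = {2, 3, 4} ∪ {3, 4, 6}
  {1, 2, 3, 4, 5}  = {1, 2, 5} ∪ {2, 3, 4}
Round 3 adds 3:
  {6}  = S∖{1, 2, 3, 4, 5}
  {1, 5}  = S∖{2, 3, 4, 6}
  {3, 4}  = S∖{1, 2, 5, 6}
Round 4 (2 new):
  {2, 6}  = {6} ∪ {2}
  {1, 3, 4, 5}  = {3, 4} ∪ {1, 5}
Round 5 adds nothing — fixpoint reached.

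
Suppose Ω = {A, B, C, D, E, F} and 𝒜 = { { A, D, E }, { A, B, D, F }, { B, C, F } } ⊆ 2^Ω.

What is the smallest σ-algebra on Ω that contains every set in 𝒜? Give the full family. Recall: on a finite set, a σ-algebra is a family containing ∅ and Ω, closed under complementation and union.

Answer: σ(𝒜) = { ∅, { C }, { E }, { A, D }, { B, F }, { C, E }, { A, C, D }, { A, D, E }, { B, C, F }, { B, E, F }, { A, B, D, F }, { A, C, D, E }, { B, C, E, F }, { A, B, C, D, F }, { A, B, D, E, F }, Ω }

Working:
Begin from { ∅, { A, D, E }, { B, C, F }, { A, B, D, F }, Ω } (that is, 𝒜 plus ∅ and Ω).
Step 1. New:
  { C, E }  = ᶜ of { A, B, D, F }
  { A, B, C, D, F }  = { A, B, D, F } ∪ { B, C, F }
  { A, B, D, E, F }  = { A, D, E } ∪ { A, B, D, F }
  — 8 sets.
Step 2: +4 →
  { C }  = ᶜ of { A, B, D, E, F }
  { E }  = ᶜ of { A, B, C, D, F }
  { A, C, D, E }  = { A, D, E } ∪ { C, E }
  { B, C, E, F }  = { B, C, F } ∪ { C, E }
  — 12 sets.
Step 3 adds 2:
  { A, D }  = ᶜ of { B, C, E, F }
  { B, F }  = ᶜ of { A, C, D, E }
  — 14 sets.
Step 4: 2 new —
  { A, C, D }  = { C } ∪ { A, D }
  { B, E, F }  = { B, F } ∪ { E }
  — 16 sets.
Step 5: already closed under ᶜ and ∪.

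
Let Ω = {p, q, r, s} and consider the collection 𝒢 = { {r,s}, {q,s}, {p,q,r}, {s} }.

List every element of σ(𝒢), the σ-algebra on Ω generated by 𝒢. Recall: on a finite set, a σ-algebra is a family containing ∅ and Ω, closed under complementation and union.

Initial family (6 sets): { {}, {s}, {q,s}, {r,s}, {p,q,r}, Ω }.
Pass 1. New:
  {p,q}  = Ω∖{r,s}
  {p,r}  = Ω∖{q,s}
  {q,r,s}  = {r,s} ∪ {q,s}
  [9 total]
Pass 2 adds 3:
  {p}  = Ω∖{q,r,s}
  {p,q,s}  = {p,q} ∪ {s}
  {p,r,s}  = {r,s} ∪ {p,r}
  [12 total]
Pass 3. New:
  {q}  = Ω∖{p,r,s}
  {r}  = Ω∖{p,q,s}
  {p,s}  = {s} ∪ {p}
  [15 total]
Pass 4 (1 new):
  {q,r}  = Ω∖{p,s}
  [16 total]
Pass 5 adds nothing — fixpoint reached.

Hence σ(𝒢) has 16 members: { {}, {p}, {q}, {r}, {s}, {p,q}, {p,r}, {p,s}, {q,r}, {q,s}, {r,s}, {p,q,r}, {p,q,s}, {p,r,s}, {q,r,s}, Ω }.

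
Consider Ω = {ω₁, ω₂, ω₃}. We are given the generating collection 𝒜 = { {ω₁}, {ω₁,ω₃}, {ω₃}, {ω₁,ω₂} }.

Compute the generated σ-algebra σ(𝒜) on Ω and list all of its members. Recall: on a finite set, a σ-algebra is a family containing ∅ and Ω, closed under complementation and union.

|σ(𝒜)| = 8.  σ(𝒜) = { ∅, {ω₁}, {ω₂}, {ω₃}, {ω₁,ω₂}, {ω₁,ω₃}, {ω₂,ω₃}, Ω }

Derivation:
Take S₀ = 𝒜 ∪ {∅, Ω} = { ∅, {ω₁}, {ω₃}, {ω₁,ω₂}, {ω₁,ω₃}, Ω }.
Pass 1: 2 new —
  {ω₂}  = complement {ω₁,ω₃}
  {ω₂,ω₃}  = complement {ω₁}
  — 8 sets.
Pass 2: no new sets; the family is a σ-algebra.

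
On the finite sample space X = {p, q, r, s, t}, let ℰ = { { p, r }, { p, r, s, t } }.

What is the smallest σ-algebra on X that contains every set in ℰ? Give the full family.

Take S₀ = ℰ ∪ {∅, X} = { {}, { p, r }, { p, r, s, t }, X }.
Iteration 1: +2 →
  { q }  = { p, r, s, t }ᶜ
  { q, s, t }  = { p, r }ᶜ
  [6 total]
Iteration 2: 1 new —
  { p, q, r }  = { p, r } ∪ { q }
  [7 total]
Iteration 3 adds 1:
  { s, t }  = { p, q, r }ᶜ
  [8 total]
Iteration 4: no new sets; the family is a σ-algebra.

Therefore σ(ℰ) = { {}, { q }, { p, r }, { s, t }, { p, q, r }, { q, s, t }, { p, r, s, t }, X } (|σ(ℰ)| = 8).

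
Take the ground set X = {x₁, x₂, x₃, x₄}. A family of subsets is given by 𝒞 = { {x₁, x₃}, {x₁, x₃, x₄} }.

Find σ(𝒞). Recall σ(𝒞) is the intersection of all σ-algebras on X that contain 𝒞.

Initial family (4 sets): { {}, {x₁, x₃}, {x₁, x₃, x₄}, X }.
Round 1 (2 new):
  {x₂}  = ᶜ of {x₁, x₃, x₄}
  {x₂, x₄}  = ᶜ of {x₁, x₃}
  [6 total]
Round 2. New:
  {x₁, x₂, x₃}  = {x₁, x₃} ∪ {x₂}
  [7 total]
Round 3: 1 new —
  {x₄}  = ᶜ of {x₁, x₂, x₃}
  [8 total]
Round 4: already closed under ᶜ and ∪.

Therefore σ(𝒞) = { {}, {x₂}, {x₄}, {x₁, x₃}, {x₂, x₄}, {x₁, x₂, x₃}, {x₁, x₃, x₄}, X } (|σ(𝒞)| = 8).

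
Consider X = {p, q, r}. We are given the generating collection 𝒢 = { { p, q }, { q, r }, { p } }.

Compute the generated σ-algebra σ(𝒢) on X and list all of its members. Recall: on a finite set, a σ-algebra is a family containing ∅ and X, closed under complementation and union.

σ(𝒢) = { ∅, { p }, { q }, { r }, { p, q }, { p, r }, { q, r }, X }

Check:
Seed the family with 𝒢 together with ∅ and X: { ∅, { p }, { p, q }, { q, r }, X }.
Round 1 adds 1:
  { r }  = ᶜ of { p, q }
  — 6 sets.
Round 2 adds 1:
  { p, r }  = { r } ∪ { p }
  — 7 sets.
Round 3. New:
  { q }  = ᶜ of { p, r }
  — 8 sets.
Round 4: closed — nothing new.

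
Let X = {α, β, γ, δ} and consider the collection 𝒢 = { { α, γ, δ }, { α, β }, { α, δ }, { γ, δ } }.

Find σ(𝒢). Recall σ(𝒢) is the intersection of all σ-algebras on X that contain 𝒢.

σ(𝒢) = { ∅, { α }, { β }, { γ }, { δ }, { α, β }, { α, γ }, { α, δ }, { β, γ }, { β, δ }, { γ, δ }, { α, β, γ }, { α, β, δ }, { α, γ, δ }, { β, γ, δ }, X }

Check:
Initial family (6 sets): { ∅, { α, β }, { α, δ }, { γ, δ }, { α, γ, δ }, X }.
Step 1: +3 →
  { β }  = ᶜ of { α, γ, δ }
  { β, γ }  = ᶜ of { α, δ }
  { α, β, δ }  = { α, δ } ∪ { α, β }
Step 2: 3 new —
  { γ }  = ᶜ of { α, β, δ }
  { α, β, γ }  = { α, β } ∪ { β, γ }
  { β, γ, δ }  = { γ, δ } ∪ { β }
Step 3: 2 new —
  { α }  = ᶜ of { β, γ, δ }
  { δ }  = ᶜ of { α, β, γ }
Step 4: +2 →
  { α, γ }  = { γ } ∪ { α }
  { β, δ }  = { δ } ∪ { β }
After Step 5 the family is unchanged; done.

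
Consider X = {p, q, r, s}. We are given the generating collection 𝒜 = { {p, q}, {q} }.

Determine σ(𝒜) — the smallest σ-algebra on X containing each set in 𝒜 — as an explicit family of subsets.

Begin from { {}, {q}, {p, q}, X } (that is, 𝒜 plus ∅ and X).
Iteration 1: 2 new —
  {r, s}  = complement {p, q}
  {p, r, s}  = complement {q}
  |family| = 6
Iteration 2: +1 →
  {q, r, s}  = {r, s} ∪ {q}
  |family| = 7
Iteration 3. New:
  {p}  = complement {q, r, s}
  |family| = 8
Iteration 4 adds nothing — fixpoint reached.

σ(𝒜) = { {}, {p}, {q}, {p, q}, {r, s}, {p, r, s}, {q, r, s}, X }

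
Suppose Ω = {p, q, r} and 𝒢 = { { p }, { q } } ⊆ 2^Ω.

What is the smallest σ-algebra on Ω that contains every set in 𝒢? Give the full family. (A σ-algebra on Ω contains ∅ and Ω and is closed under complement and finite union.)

Initial family (4 sets): { {  }, { p }, { q }, Ω }.
Round 1 (3 new):
  { p, q }  = { p } ∪ { q }
  { p, r }  = ᶜ of { q }
  { q, r }  = ᶜ of { p }
Round 2. New:
  { r }  = ᶜ of { p, q }
Round 3: stable.

σ(𝒢) = { {  }, { p }, { q }, { r }, { p, q }, { p, r }, { q, r }, Ω }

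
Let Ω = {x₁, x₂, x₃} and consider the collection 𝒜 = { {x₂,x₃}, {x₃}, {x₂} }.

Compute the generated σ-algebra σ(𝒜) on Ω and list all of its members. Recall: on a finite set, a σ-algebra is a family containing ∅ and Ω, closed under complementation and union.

Answer: σ(𝒜) = { {}, {x₁}, {x₂}, {x₃}, {x₁,x₂}, {x₁,x₃}, {x₂,x₃}, Ω }

Check:
Initial family (5 sets): { {}, {x₂}, {x₃}, {x₂,x₃}, Ω }.
Step 1 (3 new):
  {x₁}  = Ω∖{x₂,x₃}
  {x₁,x₂}  = Ω∖{x₃}
  {x₁,x₃}  = Ω∖{x₂}
  — 8 sets.
Step 2: no new sets; the family is a σ-algebra.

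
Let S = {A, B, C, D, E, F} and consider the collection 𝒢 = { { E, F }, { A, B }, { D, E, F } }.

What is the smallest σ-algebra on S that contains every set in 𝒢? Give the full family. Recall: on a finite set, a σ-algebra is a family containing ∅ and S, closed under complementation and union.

Start: 𝒢 ∪ {∅, S} = { ∅, { A, B }, { E, F }, { D, E, F }, S }.
Iteration 1: +5 →
  { A, B, C }  = S∖{ D, E, F }
  { A, B, C, D }  = S∖{ E, F }
  { A, B, E, F }  = { E, F } ∪ { A, B }
  { C, D, E, F }  = S∖{ A, B }
  { A, B, D, E, F }  = { A, B } ∪ { D, E, F }
  |family| = 10
Iteration 2: 3 new —
  { C }  = S∖{ A, B, D, E, F }
  { C, D }  = S∖{ A, B, E, F }
  { A, B, C, E, F }  = { A, B, C } ∪ { E, F }
  |family| = 13
Iteration 3. New:
  { D }  = S∖{ A, B, C, E, F }
  { C, E, F }  = { C } ∪ { E, F }
  |family| = 15
Iteration 4. New:
  { A, B, D }  = S∖{ C, E, F }
  |family| = 16
Iteration 5: closed — nothing new.

σ(𝒢) = { ∅, { C }, { D }, { A, B }, { C, D }, { E, F }, { A, B, C }, { A, B, D }, { C, E, F }, { D, E, F }, { A, B, C, D }, { A, B, E, F }, { C, D, E, F }, { A, B, C, E, F }, { A, B, D, E, F }, S }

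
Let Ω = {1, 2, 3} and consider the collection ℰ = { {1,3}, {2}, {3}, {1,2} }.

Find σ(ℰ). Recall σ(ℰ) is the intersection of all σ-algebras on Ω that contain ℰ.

Start: ℰ ∪ {∅, Ω} = { {}, {2}, {3}, {1,2}, {1,3}, Ω }.
Round 1. New:
  {2,3}  = {3} ∪ {2}
  [7 total]
Round 2 (1 new):
  {1}  = {2,3}ᶜ
  [8 total]
Round 3: stable.

|σ(ℰ)| = 8.  σ(ℰ) = { {}, {1}, {2}, {3}, {1,2}, {1,3}, {2,3}, Ω }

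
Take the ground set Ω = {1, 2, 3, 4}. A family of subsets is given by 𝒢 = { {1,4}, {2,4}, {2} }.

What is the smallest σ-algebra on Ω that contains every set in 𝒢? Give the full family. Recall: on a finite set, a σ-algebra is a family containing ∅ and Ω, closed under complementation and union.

σ(𝒢) = { {}, {1}, {2}, {3}, {4}, {1,2}, {1,3}, {1,4}, {2,3}, {2,4}, {3,4}, {1,2,3}, {1,2,4}, {1,3,4}, {2,3,4}, Ω }

Trace:
Initial family (5 sets): { {}, {2}, {1,4}, {2,4}, Ω }.
Pass 1. New:
  {1,3}  = complement {2,4}
  {2,3}  = complement {1,4}
  {1,2,4}  = {1,4} ∪ {2}
  {1,3,4}  = complement {2}
Pass 2. New:
  {3}  = complement {1,2,4}
  {1,2,3}  = {2} ∪ {1,3}
  {2,3,4}  = {2,3} ∪ {2,4}
Pass 3 (2 new):
  {1}  = complement {2,3,4}
  {4}  = complement {1,2,3}
Pass 4: 2 new —
  {1,2}  = {2} ∪ {1}
  {3,4}  = {3} ∪ {4}
Pass 5: closed — nothing new.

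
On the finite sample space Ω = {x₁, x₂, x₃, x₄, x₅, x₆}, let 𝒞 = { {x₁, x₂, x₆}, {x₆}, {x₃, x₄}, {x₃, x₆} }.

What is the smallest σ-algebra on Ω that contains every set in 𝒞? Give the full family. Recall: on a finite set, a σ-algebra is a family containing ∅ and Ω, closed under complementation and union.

σ(𝒞) = { ∅, {x₃}, {x₄}, {x₅}, {x₆}, {x₁, x₂}, {x₃, x₄}, {x₃, x₅}, {x₃, x₆}, {x₄, x₅}, {x₄, x₆}, {x₅, x₆}, {x₁, x₂, x₃}, {x₁, x₂, x₄}, {x₁, x₂, x₅}, {x₁, x₂, x₆}, {x₃, x₄, x₅}, {x₃, x₄, x₆}, {x₃, x₅, x₆}, {x₄, x₅, x₆}, {x₁, x₂, x₃, x₄}, {x₁, x₂, x₃, x₅}, {x₁, x₂, x₃, x₆}, {x₁, x₂, x₄, x₅}, {x₁, x₂, x₄, x₆}, {x₁, x₂, x₅, x₆}, {x₃, x₄, x₅, x₆}, {x₁, x₂, x₃, x₄, x₅}, {x₁, x₂, x₃, x₄, x₆}, {x₁, x₂, x₃, x₅, x₆}, {x₁, x₂, x₄, x₅, x₆}, Ω }

Trace:
Take S₀ = 𝒞 ∪ {∅, Ω} = { ∅, {x₆}, {x₃, x₄}, {x₃, x₆}, {x₁, x₂, x₆}, Ω }.
Iteration 1: 7 new —
  {x₃, x₄, x₅}  = Ω∖{x₁, x₂, x₆}
  {x₃, x₄, x₆}  = {x₃, x₄} ∪ {x₃, x₆}
  {x₁, x₂, x₃, x₆}  = {x₃, x₆} ∪ {x₁, x₂, x₆}
  {x₁, x₂, x₄, x₅}  = Ω∖{x₃, x₆}
  {x₁, x₂, x₅, x₆}  = Ω∖{x₃, x₄}
  {x₁, x₂, x₃, x₄, x₅}  = Ω∖{x₆}
  {x₁, x₂, x₃, x₄, x₆}  = {x₃, x₄} ∪ {x₁, x₂, x₆}
  |family| = 13
Iteration 2: +6 →
  {x₅}  = Ω∖{x₁, x₂, x₃, x₄, x₆}
  {x₄, x₅}  = Ω∖{x₁, x₂, x₃, x₆}
  {x₁, x₂, x₅}  = Ω∖{x₃, x₄, x₆}
  {x₃, x₄, x₅, x₆}  = {x₃, x₄, x₅} ∪ {x₆}
  {x₁, x₂, x₃, x₅, x₆}  = {x₁, x₂, x₃, x₆} ∪ {x₁, x₂, x₅, x₆}
  {x₁, x₂, x₄, x₅, x₆}  = {x₁, x₂, x₄, x₅} ∪ {x₆}
  |family| = 19
Iteration 3: 6 new —
  {x₃}  = Ω∖{x₁, x₂, x₄, x₅, x₆}
  {x₄}  = Ω∖{x₁, x₂, x₃, x₅, x₆}
  {x₁, x₂}  = Ω∖{x₃, x₄, x₅, x₆}
  {x₅, x₆}  = {x₆} ∪ {x₅}
  {x₃, x₅, x₆}  = {x₅} ∪ {x₃, x₆}
  {x₄, x₅, x₆}  = {x₄, x₅} ∪ {x₆}
  |family| = 25
Iteration 4 adds 7:
  {x₃, x₅}  = {x₅} ∪ {x₃}
  {x₄, x₆}  = {x₆} ∪ {x₄}
  {x₁, x₂, x₃}  = Ω∖{x₄, x₅, x₆}
  {x₁, x₂, x₄}  = Ω∖{x₃, x₅, x₆}
  {x₁, x₂, x₃, x₄}  = Ω∖{x₅, x₆}
  {x₁, x₂, x₃, x₅}  = {x₃} ∪ {x₁, x₂, x₅}
  {x₁, x₂, x₄, x₆}  = {x₄} ∪ {x₁, x₂, x₆}
  |family| = 32
Iteration 5: no new sets; the family is a σ-algebra.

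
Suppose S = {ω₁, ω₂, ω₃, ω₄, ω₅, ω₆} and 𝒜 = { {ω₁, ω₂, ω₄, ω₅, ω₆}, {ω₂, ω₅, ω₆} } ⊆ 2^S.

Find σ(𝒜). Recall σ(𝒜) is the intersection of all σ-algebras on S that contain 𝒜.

σ(𝒜) (8 sets): { {}, {ω₃}, {ω₁, ω₄}, {ω₁, ω₃, ω₄}, {ω₂, ω₅, ω₆}, {ω₂, ω₃, ω₅, ω₆}, {ω₁, ω₂, ω₄, ω₅, ω₆}, S }

Derivation:
Seed the family with 𝒜 together with ∅ and S: { {}, {ω₂, ω₅, ω₆}, {ω₁, ω₂, ω₄, ω₅, ω₆}, S }.
Round 1 adds 2:
  {ω₃}  = ᶜ of {ω₁, ω₂, ω₄, ω₅, ω₆}
  {ω₁, ω₃, ω₄}  = ᶜ of {ω₂, ω₅, ω₆}
  [6 total]
Round 2: +1 →
  {ω₂, ω₃, ω₅, ω₆}  = {ω₃} ∪ {ω₂, ω₅, ω₆}
  [7 total]
Round 3. New:
  {ω₁, ω₄}  = ᶜ of {ω₂, ω₃, ω₅, ω₆}
  [8 total]
Round 4 adds nothing — fixpoint reached.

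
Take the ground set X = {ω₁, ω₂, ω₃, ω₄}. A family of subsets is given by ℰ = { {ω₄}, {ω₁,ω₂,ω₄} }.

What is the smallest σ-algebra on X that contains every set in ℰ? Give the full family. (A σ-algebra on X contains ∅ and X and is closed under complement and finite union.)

Answer: σ(ℰ) = { {}, {ω₃}, {ω₄}, {ω₁,ω₂}, {ω₃,ω₄}, {ω₁,ω₂,ω₃}, {ω₁,ω₂,ω₄}, X }

Derivation:
Start: ℰ ∪ {∅, X} = { {}, {ω₄}, {ω₁,ω₂,ω₄}, X }.
Pass 1: 2 new —
  {ω₃}  = {ω₁,ω₂,ω₄}ᶜ
  {ω₁,ω₂,ω₃}  = {ω₄}ᶜ
  [6 total]
Pass 2 adds 1:
  {ω₃,ω₄}  = {ω₃} ∪ {ω₄}
  [7 total]
Pass 3 (1 new):
  {ω₁,ω₂}  = {ω₃,ω₄}ᶜ
  [8 total]
Pass 4: no new sets; the family is a σ-algebra.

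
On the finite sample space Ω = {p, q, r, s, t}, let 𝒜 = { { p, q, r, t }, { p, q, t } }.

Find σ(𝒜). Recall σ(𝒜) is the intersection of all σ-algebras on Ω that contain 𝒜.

σ(𝒜) = { {  }, { r }, { s }, { r, s }, { p, q, t }, { p, q, r, t }, { p, q, s, t }, Ω }

Working:
Initial family (4 sets): { {  }, { p, q, t }, { p, q, r, t }, Ω }.
Step 1: 2 new —
  { s }  = Ω∖{ p, q, r, t }
  { r, s }  = Ω∖{ p, q, t }
  (now 6)
Step 2 adds 1:
  { p, q, s, t }  = { p, q, t } ∪ { s }
  (now 7)
Step 3 (1 new):
  { r }  = Ω∖{ p, q, s, t }
  (now 8)
Step 4: stable.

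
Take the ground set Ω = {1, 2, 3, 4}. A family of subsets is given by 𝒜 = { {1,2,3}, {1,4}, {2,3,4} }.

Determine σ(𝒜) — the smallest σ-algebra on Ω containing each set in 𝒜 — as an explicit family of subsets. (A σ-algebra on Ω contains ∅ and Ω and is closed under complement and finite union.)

Take S₀ = 𝒜 ∪ {∅, Ω} = { ∅, {1,4}, {1,2,3}, {2,3,4}, Ω }.
Step 1 (3 new):
  {1}  = {2,3,4}ᶜ
  {4}  = {1,2,3}ᶜ
  {2,3}  = {1,4}ᶜ
  (now 8)
Step 2: stable.

|σ(𝒜)| = 8.  σ(𝒜) = { ∅, {1}, {4}, {1,4}, {2,3}, {1,2,3}, {2,3,4}, Ω }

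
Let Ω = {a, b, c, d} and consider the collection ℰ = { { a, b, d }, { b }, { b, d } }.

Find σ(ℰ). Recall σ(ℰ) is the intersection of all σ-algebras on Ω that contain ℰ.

Take S₀ = ℰ ∪ {∅, Ω} = { ∅, { b }, { b, d }, { a, b, d }, Ω }.
Step 1: 3 new —
  { c }  = ᶜ of { a, b, d }
  { a, c }  = ᶜ of { b, d }
  { a, c, d }  = ᶜ of { b }
  — 8 sets.
Step 2 adds 3:
  { b, c }  = { c } ∪ { b }
  { a, b, c }  = { b } ∪ { a, c }
  { b, c, d }  = { c } ∪ { b, d }
  — 11 sets.
Step 3: +3 →
  { a }  = ᶜ of { b, c, d }
  { d }  = ᶜ of { a, b, c }
  { a, d }  = ᶜ of { b, c }
  — 14 sets.
Step 4: 2 new —
  { a, b }  = { b } ∪ { a }
  { c, d }  = { c } ∪ { d }
  — 16 sets.
Step 5: closed — nothing new.

Hence σ(ℰ) has 16 members: { ∅, { a }, { b }, { c }, { d }, { a, b }, { a, c }, { a, d }, { b, c }, { b, d }, { c, d }, { a, b, c }, { a, b, d }, { a, c, d }, { b, c, d }, Ω }.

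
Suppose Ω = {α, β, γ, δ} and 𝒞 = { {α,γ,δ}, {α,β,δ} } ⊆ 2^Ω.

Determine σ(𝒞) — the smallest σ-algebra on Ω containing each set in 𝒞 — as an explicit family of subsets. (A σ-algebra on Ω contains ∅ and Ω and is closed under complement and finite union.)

Answer: σ(𝒞) = { ∅, {β}, {γ}, {α,δ}, {β,γ}, {α,β,δ}, {α,γ,δ}, Ω }

Derivation:
Seed the family with 𝒞 together with ∅ and Ω: { ∅, {α,β,δ}, {α,γ,δ}, Ω }.
Iteration 1. New:
  {β}  = complement {α,γ,δ}
  {γ}  = complement {α,β,δ}
  [6 total]
Iteration 2: 1 new —
  {β,γ}  = {γ} ∪ {β}
  [7 total]
Iteration 3: 1 new —
  {α,δ}  = complement {β,γ}
  [8 total]
After Iteration 4 the family is unchanged; done.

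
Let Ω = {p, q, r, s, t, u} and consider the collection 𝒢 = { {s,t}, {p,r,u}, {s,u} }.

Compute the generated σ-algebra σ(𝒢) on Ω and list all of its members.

σ(𝒢) (32 sets): { ∅, {q}, {s}, {t}, {u}, {p,r}, {q,s}, {q,t}, {q,u}, {s,t}, {s,u}, {t,u}, {p,q,r}, {p,r,s}, {p,r,t}, {p,r,u}, {q,s,t}, {q,s,u}, {q,t,u}, {s,t,u}, {p,q,r,s}, {p,q,r,t}, {p,q,r,u}, {p,r,s,t}, {p,r,s,u}, {p,r,t,u}, {q,s,t,u}, {p,q,r,s,t}, {p,q,r,s,u}, {p,q,r,t,u}, {p,r,s,t,u}, Ω }

Check:
Begin from { ∅, {s,t}, {s,u}, {p,r,u}, Ω } (that is, 𝒢 plus ∅ and Ω).
Round 1. New:
  {q,s,t}  = complement {p,r,u}
  {s,t,u}  = {s,t} ∪ {s,u}
  {p,q,r,t}  = complement {s,u}
  {p,q,r,u}  = complement {s,t}
  {p,r,s,u}  = {p,r,u} ∪ {s,u}
  {p,r,s,t,u}  = {s,t} ∪ {p,r,u}
  (now 11)
Round 2: +7 →
  {q}  = complement {p,r,s,t,u}
  {q,t}  = complement {p,r,s,u}
  {p,q,r}  = complement {s,t,u}
  {q,s,t,u}  = {s,u} ∪ {q,s,t}
  {p,q,r,s,t}  = {s,t} ∪ {p,q,r,t}
  {p,q,r,s,u}  = {p,q,r,u} ∪ {p,r,s,u}
  {p,q,r,t,u}  = {p,r,u} ∪ {p,q,r,t}
  (now 18)
Round 3: +5 →
  {s}  = complement {p,q,r,t,u}
  {t}  = complement {p,q,r,s,u}
  {u}  = complement {p,q,r,s,t}
  {p,r}  = complement {q,s,t,u}
  {q,s,u}  = {q} ∪ {s,u}
  (now 23)
Round 4 adds 9:
  {q,s}  = {q} ∪ {s}
  {q,u}  = {q} ∪ {u}
  {t,u}  = {u} ∪ {t}
  {p,r,s}  = {p,r} ∪ {s}
  {p,r,t}  = complement {q,s,u}
  {q,t,u}  = {q,t} ∪ {u}
  {p,q,r,s}  = {p,q,r} ∪ {s}
  {p,r,s,t}  = {s,t} ∪ {p,r}
  {p,r,t,u}  = {p,r,u} ∪ {t}
  (now 32)
After Round 5 the family is unchanged; done.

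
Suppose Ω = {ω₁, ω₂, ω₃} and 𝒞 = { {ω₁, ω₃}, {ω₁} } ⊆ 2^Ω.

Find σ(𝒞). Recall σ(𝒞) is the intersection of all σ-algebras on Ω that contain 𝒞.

|σ(𝒞)| = 8.  σ(𝒞) = { {}, {ω₁}, {ω₂}, {ω₃}, {ω₁, ω₂}, {ω₁, ω₃}, {ω₂, ω₃}, Ω }

Check:
Take S₀ = 𝒞 ∪ {∅, Ω} = { {}, {ω₁}, {ω₁, ω₃}, Ω }.
Step 1. New:
  {ω₂}  = Ω∖{ω₁, ω₃}
  {ω₂, ω₃}  = Ω∖{ω₁}
  |family| = 6
Step 2. New:
  {ω₁, ω₂}  = {ω₂} ∪ {ω₁}
  |family| = 7
Step 3: +1 →
  {ω₃}  = Ω∖{ω₁, ω₂}
  |family| = 8
Step 4 adds nothing — fixpoint reached.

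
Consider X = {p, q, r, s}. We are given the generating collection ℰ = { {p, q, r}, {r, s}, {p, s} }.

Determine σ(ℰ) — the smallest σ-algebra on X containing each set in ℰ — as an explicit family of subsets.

Take S₀ = ℰ ∪ {∅, X} = { {}, {p, s}, {r, s}, {p, q, r}, X }.
Round 1: 4 new —
  {s}  = complement {p, q, r}
  {p, q}  = complement {r, s}
  {q, r}  = complement {p, s}
  {p, r, s}  = {r, s} ∪ {p, s}
  — 9 sets.
Round 2: 3 new —
  {q}  = complement {p, r, s}
  {p, q, s}  = {p, q} ∪ {p, s}
  {q, r, s}  = {r, s} ∪ {q, r}
  — 12 sets.
Round 3: +3 →
  {p}  = complement {q, r, s}
  {r}  = complement {p, q, s}
  {q, s}  = {s} ∪ {q}
  — 15 sets.
Round 4. New:
  {p, r}  = complement {q, s}
  — 16 sets.
Round 5: closed — nothing new.

Therefore σ(ℰ) = { {}, {p}, {q}, {r}, {s}, {p, q}, {p, r}, {p, s}, {q, r}, {q, s}, {r, s}, {p, q, r}, {p, q, s}, {p, r, s}, {q, r, s}, X } (|σ(ℰ)| = 16).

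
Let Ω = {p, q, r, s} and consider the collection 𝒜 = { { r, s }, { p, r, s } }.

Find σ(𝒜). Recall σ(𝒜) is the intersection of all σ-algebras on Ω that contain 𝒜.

Start: 𝒜 ∪ {∅, Ω} = { {}, { r, s }, { p, r, s }, Ω }.
Pass 1 adds 2:
  { q }  = complement { p, r, s }
  { p, q }  = complement { r, s }
  |family| = 6
Pass 2: 1 new —
  { q, r, s }  = { r, s } ∪ { q }
  |family| = 7
Pass 3 adds 1:
  { p }  = complement { q, r, s }
  |family| = 8
Pass 4 adds nothing — fixpoint reached.

Therefore σ(𝒜) = { {}, { p }, { q }, { p, q }, { r, s }, { p, r, s }, { q, r, s }, Ω } (|σ(𝒜)| = 8).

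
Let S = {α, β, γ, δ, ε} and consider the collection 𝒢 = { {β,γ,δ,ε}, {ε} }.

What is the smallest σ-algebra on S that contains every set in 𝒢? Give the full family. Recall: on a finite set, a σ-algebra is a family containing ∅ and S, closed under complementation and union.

σ(𝒢) = { ∅, {α}, {ε}, {α,ε}, {β,γ,δ}, {α,β,γ,δ}, {β,γ,δ,ε}, S }

Derivation:
Initial family (4 sets): { ∅, {ε}, {β,γ,δ,ε}, S }.
Pass 1. New:
  {α}  = S∖{β,γ,δ,ε}
  {α,β,γ,δ}  = S∖{ε}
  — 6 sets.
Pass 2: +1 →
  {α,ε}  = {ε} ∪ {α}
  — 7 sets.
Pass 3 adds 1:
  {β,γ,δ}  = S∖{α,ε}
  — 8 sets.
Pass 4: closed — nothing new.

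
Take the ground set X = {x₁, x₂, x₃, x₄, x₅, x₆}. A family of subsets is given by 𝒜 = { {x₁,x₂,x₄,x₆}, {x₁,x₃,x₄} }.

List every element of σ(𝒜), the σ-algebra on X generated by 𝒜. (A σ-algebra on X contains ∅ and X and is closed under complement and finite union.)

Answer: σ(𝒜) = { {}, {x₃}, {x₅}, {x₁,x₄}, {x₂,x₆}, {x₃,x₅}, {x₁,x₃,x₄}, {x₁,x₄,x₅}, {x₂,x₃,x₆}, {x₂,x₅,x₆}, {x₁,x₂,x₄,x₆}, {x₁,x₃,x₄,x₅}, {x₂,x₃,x₅,x₆}, {x₁,x₂,x₃,x₄,x₆}, {x₁,x₂,x₄,x₅,x₆}, X }

Trace:
Seed the family with 𝒜 together with ∅ and X: { {}, {x₁,x₃,x₄}, {x₁,x₂,x₄,x₆}, X }.
Pass 1: 3 new —
  {x₃,x₅}  = {x₁,x₂,x₄,x₆}ᶜ
  {x₂,x₅,x₆}  = {x₁,x₃,x₄}ᶜ
  {x₁,x₂,x₃,x₄,x₆}  = {x₁,x₃,x₄} ∪ {x₁,x₂,x₄,x₆}
Pass 2: 4 new —
  {x₅}  = {x₁,x₂,x₃,x₄,x₆}ᶜ
  {x₁,x₃,x₄,x₅}  = {x₁,x₃,x₄} ∪ {x₃,x₅}
  {x₂,x₃,x₅,x₆}  = {x₃,x₅} ∪ {x₂,x₅,x₆}
  {x₁,x₂,x₄,x₅,x₆}  = {x₁,x₂,x₄,x₆} ∪ {x₂,x₅,x₆}
Pass 3 (3 new):
  {x₃}  = {x₁,x₂,x₄,x₅,x₆}ᶜ
  {x₁,x₄}  = {x₂,x₃,x₅,x₆}ᶜ
  {x₂,x₆}  = {x₁,x₃,x₄,x₅}ᶜ
Pass 4: 2 new —
  {x₁,x₄,x₅}  = {x₁,x₄} ∪ {x₅}
  {x₂,x₃,x₆}  = {x₃} ∪ {x₂,x₆}
Pass 5: stable.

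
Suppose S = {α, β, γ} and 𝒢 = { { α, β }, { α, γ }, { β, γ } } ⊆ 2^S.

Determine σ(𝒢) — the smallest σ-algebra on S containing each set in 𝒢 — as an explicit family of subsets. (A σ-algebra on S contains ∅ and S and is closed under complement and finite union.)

Begin from { {}, { α, β }, { α, γ }, { β, γ }, S } (that is, 𝒢 plus ∅ and S).
Step 1 (3 new):
  { α }  = ᶜ of { β, γ }
  { β }  = ᶜ of { α, γ }
  { γ }  = ᶜ of { α, β }
  (now 8)
Step 2: no new sets; the family is a σ-algebra.

Therefore σ(𝒢) = { {}, { α }, { β }, { γ }, { α, β }, { α, γ }, { β, γ }, S } (|σ(𝒢)| = 8).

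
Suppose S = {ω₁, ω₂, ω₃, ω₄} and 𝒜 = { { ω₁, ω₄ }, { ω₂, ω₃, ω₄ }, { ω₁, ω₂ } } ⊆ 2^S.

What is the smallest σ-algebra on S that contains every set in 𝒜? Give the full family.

Answer: σ(𝒜) = { {  }, { ω₁ }, { ω₂ }, { ω₃ }, { ω₄ }, { ω₁, ω₂ }, { ω₁, ω₃ }, { ω₁, ω₄ }, { ω₂, ω₃ }, { ω₂, ω₄ }, { ω₃, ω₄ }, { ω₁, ω₂, ω₃ }, { ω₁, ω₂, ω₄ }, { ω₁, ω₃, ω₄ }, { ω₂, ω₃, ω₄ }, S }

Working:
Start: 𝒜 ∪ {∅, S} = { {  }, { ω₁, ω₂ }, { ω₁, ω₄ }, { ω₂, ω₃, ω₄ }, S }.
Round 1. New:
  { ω₁ }  = ᶜ of { ω₂, ω₃, ω₄ }
  { ω₂, ω₃ }  = ᶜ of { ω₁, ω₄ }
  { ω₃, ω₄ }  = ᶜ of { ω₁, ω₂ }
  { ω₁, ω₂, ω₄ }  = { ω₁, ω₄ } ∪ { ω₁, ω₂ }
  [9 total]
Round 2. New:
  { ω₃ }  = ᶜ of { ω₁, ω₂, ω₄ }
  { ω₁, ω₂, ω₃ }  = { ω₁, ω₂ } ∪ { ω₂, ω₃ }
  { ω₁, ω₃, ω₄ }  = { ω₃, ω₄ } ∪ { ω₁, ω₄ }
  [12 total]
Round 3 (3 new):
  { ω₂ }  = ᶜ of { ω₁, ω₃, ω₄ }
  { ω₄ }  = ᶜ of { ω₁, ω₂, ω₃ }
  { ω₁, ω₃ }  = { ω₃ } ∪ { ω₁ }
  [15 total]
Round 4. New:
  { ω₂, ω₄ }  = ᶜ of { ω₁, ω₃ }
  [16 total]
After Round 5 the family is unchanged; done.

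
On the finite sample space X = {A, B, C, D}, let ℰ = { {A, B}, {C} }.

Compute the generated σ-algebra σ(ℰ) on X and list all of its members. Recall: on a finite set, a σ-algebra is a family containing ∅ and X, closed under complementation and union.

σ(ℰ) = { {}, {C}, {D}, {A, B}, {C, D}, {A, B, C}, {A, B, D}, X }

Derivation:
Begin from { {}, {C}, {A, B}, X } (that is, ℰ plus ∅ and X).
Round 1: +3 →
  {C, D}  = {A, B}ᶜ
  {A, B, C}  = {A, B} ∪ {C}
  {A, B, D}  = {C}ᶜ
Round 2. New:
  {D}  = {A, B, C}ᶜ
Round 3: no new sets; the family is a σ-algebra.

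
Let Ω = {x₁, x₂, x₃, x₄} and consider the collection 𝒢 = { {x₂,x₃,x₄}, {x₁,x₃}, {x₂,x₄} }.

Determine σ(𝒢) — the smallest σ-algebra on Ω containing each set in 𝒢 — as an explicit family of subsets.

|σ(𝒢)| = 8.  σ(𝒢) = { ∅, {x₁}, {x₃}, {x₁,x₃}, {x₂,x₄}, {x₁,x₂,x₄}, {x₂,x₃,x₄}, Ω }

Working:
Initial family (5 sets): { ∅, {x₁,x₃}, {x₂,x₄}, {x₂,x₃,x₄}, Ω }.
Round 1: 1 new —
  {x₁}  = ᶜ of {x₂,x₃,x₄}
  (now 6)
Round 2 adds 1:
  {x₁,x₂,x₄}  = {x₂,x₄} ∪ {x₁}
  (now 7)
Round 3 (1 new):
  {x₃}  = ᶜ of {x₁,x₂,x₄}
  (now 8)
Round 4: already closed under ᶜ and ∪.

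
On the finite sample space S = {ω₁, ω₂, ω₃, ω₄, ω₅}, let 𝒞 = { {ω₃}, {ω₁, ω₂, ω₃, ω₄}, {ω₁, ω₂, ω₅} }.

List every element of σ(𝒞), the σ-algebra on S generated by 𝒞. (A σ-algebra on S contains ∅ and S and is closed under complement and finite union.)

Take S₀ = 𝒞 ∪ {∅, S} = { {}, {ω₃}, {ω₁, ω₂, ω₅}, {ω₁, ω₂, ω₃, ω₄}, S }.
Step 1: +4 →
  {ω₅}  = ᶜ of {ω₁, ω₂, ω₃, ω₄}
  {ω₃, ω₄}  = ᶜ of {ω₁, ω₂, ω₅}
  {ω₁, ω₂, ω₃, ω₅}  = {ω₃} ∪ {ω₁, ω₂, ω₅}
  {ω₁, ω₂, ω₄, ω₅}  = ᶜ of {ω₃}
  (now 9)
Step 2 (3 new):
  {ω₄}  = ᶜ of {ω₁, ω₂, ω₃, ω₅}
  {ω₃, ω₅}  = {ω₅} ∪ {ω₃}
  {ω₃, ω₄, ω₅}  = {ω₃, ω₄} ∪ {ω₅}
  (now 12)
Step 3 adds 3:
  {ω₁, ω₂}  = ᶜ of {ω₃, ω₄, ω₅}
  {ω₄, ω₅}  = {ω₄} ∪ {ω₅}
  {ω₁, ω₂, ω₄}  = ᶜ of {ω₃, ω₅}
  (now 15)
Step 4 (1 new):
  {ω₁, ω₂, ω₃}  = ᶜ of {ω₄, ω₅}
  (now 16)
Step 5: no new sets; the family is a σ-algebra.

Therefore σ(𝒞) = { {}, {ω₃}, {ω₄}, {ω₅}, {ω₁, ω₂}, {ω₃, ω₄}, {ω₃, ω₅}, {ω₄, ω₅}, {ω₁, ω₂, ω₃}, {ω₁, ω₂, ω₄}, {ω₁, ω₂, ω₅}, {ω₃, ω₄, ω₅}, {ω₁, ω₂, ω₃, ω₄}, {ω₁, ω₂, ω₃, ω₅}, {ω₁, ω₂, ω₄, ω₅}, S } (|σ(𝒞)| = 16).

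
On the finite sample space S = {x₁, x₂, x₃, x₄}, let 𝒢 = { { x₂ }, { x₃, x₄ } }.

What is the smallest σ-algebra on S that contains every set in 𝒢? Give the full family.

σ(𝒢) = { {  }, { x₁ }, { x₂ }, { x₁, x₂ }, { x₃, x₄ }, { x₁, x₃, x₄ }, { x₂, x₃, x₄ }, S }

Check:
Seed the family with 𝒢 together with ∅ and S: { {  }, { x₂ }, { x₃, x₄ }, S }.
Pass 1 (3 new):
  { x₁, x₂ }  = complement { x₃, x₄ }
  { x₁, x₃, x₄ }  = complement { x₂ }
  { x₂, x₃, x₄ }  = { x₂ } ∪ { x₃, x₄ }
  |family| = 7
Pass 2. New:
  { x₁ }  = complement { x₂, x₃, x₄ }
  |family| = 8
Pass 3 adds nothing — fixpoint reached.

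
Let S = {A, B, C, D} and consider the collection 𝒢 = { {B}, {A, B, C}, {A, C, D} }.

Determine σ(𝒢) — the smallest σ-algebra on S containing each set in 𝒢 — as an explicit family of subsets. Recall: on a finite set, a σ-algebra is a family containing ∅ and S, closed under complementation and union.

Take S₀ = 𝒢 ∪ {∅, S} = { {}, {B}, {A, B, C}, {A, C, D}, S }.
Round 1 (1 new):
  {D}  = ᶜ of {A, B, C}
  [6 total]
Round 2. New:
  {B, D}  = {D} ∪ {B}
  [7 total]
Round 3: +1 →
  {A, C}  = ᶜ of {B, D}
  [8 total]
Round 4: closed — nothing new.

Therefore σ(𝒢) = { {}, {B}, {D}, {A, C}, {B, D}, {A, B, C}, {A, C, D}, S } (|σ(𝒢)| = 8).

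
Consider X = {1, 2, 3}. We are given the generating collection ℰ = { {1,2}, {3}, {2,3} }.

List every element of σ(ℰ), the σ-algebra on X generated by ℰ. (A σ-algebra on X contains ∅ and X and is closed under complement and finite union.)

Start: ℰ ∪ {∅, X} = { {}, {3}, {1,2}, {2,3}, X }.
Step 1: 1 new —
  {1}  = ᶜ of {2,3}
Step 2 (1 new):
  {1,3}  = {3} ∪ {1}
Step 3 adds 1:
  {2}  = ᶜ of {1,3}
Step 4: already closed under ᶜ and ∪.

Hence σ(ℰ) has 8 members: { {}, {1}, {2}, {3}, {1,2}, {1,3}, {2,3}, X }.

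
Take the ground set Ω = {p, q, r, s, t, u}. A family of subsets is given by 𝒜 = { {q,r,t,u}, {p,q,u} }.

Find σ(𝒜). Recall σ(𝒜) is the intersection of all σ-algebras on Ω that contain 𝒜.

Take S₀ = 𝒜 ∪ {∅, Ω} = { {}, {p,q,u}, {q,r,t,u}, Ω }.
Pass 1 (3 new):
  {p,s}  = {q,r,t,u}ᶜ
  {r,s,t}  = {p,q,u}ᶜ
  {p,q,r,t,u}  = {q,r,t,u} ∪ {p,q,u}
  (now 7)
Pass 2 adds 4:
  {s}  = {p,q,r,t,u}ᶜ
  {p,q,s,u}  = {p,s} ∪ {p,q,u}
  {p,r,s,t}  = {r,s,t} ∪ {p,s}
  {q,r,s,t,u}  = {r,s,t} ∪ {q,r,t,u}
  (now 11)
Pass 3: 3 new —
  {p}  = {q,r,s,t,u}ᶜ
  {q,u}  = {p,r,s,t}ᶜ
  {r,t}  = {p,q,s,u}ᶜ
  (now 14)
Pass 4: +2 →
  {p,r,t}  = {p} ∪ {r,t}
  {q,s,u}  = {s} ∪ {q,u}
  (now 16)
Pass 5: stable.

|σ(𝒜)| = 16.  σ(𝒜) = { {}, {p}, {s}, {p,s}, {q,u}, {r,t}, {p,q,u}, {p,r,t}, {q,s,u}, {r,s,t}, {p,q,s,u}, {p,r,s,t}, {q,r,t,u}, {p,q,r,t,u}, {q,r,s,t,u}, Ω }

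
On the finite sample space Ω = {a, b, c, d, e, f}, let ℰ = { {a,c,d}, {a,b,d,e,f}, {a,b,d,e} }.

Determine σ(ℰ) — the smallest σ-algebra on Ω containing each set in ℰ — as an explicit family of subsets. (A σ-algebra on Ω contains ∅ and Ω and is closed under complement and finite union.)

Begin from { {}, {a,c,d}, {a,b,d,e}, {a,b,d,e,f}, Ω } (that is, ℰ plus ∅ and Ω).
Pass 1: +4 →
  {c}  = Ω∖{a,b,d,e,f}
  {c,f}  = Ω∖{a,b,d,e}
  {b,e,f}  = Ω∖{a,c,d}
  {a,b,c,d,e}  = {a,c,d} ∪ {a,b,d,e}
  |family| = 9
Pass 2: 3 new —
  {f}  = Ω∖{a,b,c,d,e}
  {a,c,d,f}  = {a,c,d} ∪ {c,f}
  {b,c,e,f}  = {b,e,f} ∪ {c}
  |family| = 12
Pass 3: 2 new —
  {a,d}  = Ω∖{b,c,e,f}
  {b,e}  = Ω∖{a,c,d,f}
  |family| = 14
Pass 4 adds 2:
  {a,d,f}  = {a,d} ∪ {f}
  {b,c,e}  = {c} ∪ {b,e}
  |family| = 16
Pass 5: stable.

|σ(ℰ)| = 16.  σ(ℰ) = { {}, {c}, {f}, {a,d}, {b,e}, {c,f}, {a,c,d}, {a,d,f}, {b,c,e}, {b,e,f}, {a,b,d,e}, {a,c,d,f}, {b,c,e,f}, {a,b,c,d,e}, {a,b,d,e,f}, Ω }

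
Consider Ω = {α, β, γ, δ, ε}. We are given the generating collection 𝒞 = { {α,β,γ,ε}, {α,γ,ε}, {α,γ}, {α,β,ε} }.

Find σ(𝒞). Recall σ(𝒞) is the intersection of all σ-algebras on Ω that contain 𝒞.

|σ(𝒞)| = 32.  σ(𝒞) = { {}, {α}, {β}, {γ}, {δ}, {ε}, {α,β}, {α,γ}, {α,δ}, {α,ε}, {β,γ}, {β,δ}, {β,ε}, {γ,δ}, {γ,ε}, {δ,ε}, {α,β,γ}, {α,β,δ}, {α,β,ε}, {α,γ,δ}, {α,γ,ε}, {α,δ,ε}, {β,γ,δ}, {β,γ,ε}, {β,δ,ε}, {γ,δ,ε}, {α,β,γ,δ}, {α,β,γ,ε}, {α,β,δ,ε}, {α,γ,δ,ε}, {β,γ,δ,ε}, Ω }

Working:
Seed the family with 𝒞 together with ∅ and Ω: { {}, {α,γ}, {α,β,ε}, {α,γ,ε}, {α,β,γ,ε}, Ω }.
Pass 1 (4 new):
  {δ}  = Ω∖{α,β,γ,ε}
  {β,δ}  = Ω∖{α,γ,ε}
  {γ,δ}  = Ω∖{α,β,ε}
  {β,δ,ε}  = Ω∖{α,γ}
  [10 total]
Pass 2 adds 6:
  {α,γ,δ}  = {γ,δ} ∪ {α,γ}
  {β,γ,δ}  = {γ,δ} ∪ {β,δ}
  {α,β,γ,δ}  = {α,γ} ∪ {β,δ}
  {α,β,δ,ε}  = {α,β,ε} ∪ {δ}
  {α,γ,δ,ε}  = {γ,δ} ∪ {α,γ,ε}
  {β,γ,δ,ε}  = {γ,δ} ∪ {β,δ,ε}
  [16 total]
Pass 3 adds 6:
  {α}  = Ω∖{β,γ,δ,ε}
  {β}  = Ω∖{α,γ,δ,ε}
  {γ}  = Ω∖{α,β,δ,ε}
  {ε}  = Ω∖{α,β,γ,δ}
  {α,ε}  = Ω∖{β,γ,δ}
  {β,ε}  = Ω∖{α,γ,δ}
  [22 total]
Pass 4 adds 10:
  {α,β}  = {β} ∪ {α}
  {α,δ}  = {δ} ∪ {α}
  {β,γ}  = {β} ∪ {γ}
  {γ,ε}  = {ε} ∪ {γ}
  {δ,ε}  = {ε} ∪ {δ}
  {α,β,γ}  = {β} ∪ {α,γ}
  {α,β,δ}  = {β,δ} ∪ {α}
  {α,δ,ε}  = {α,ε} ∪ {δ}
  {β,γ,ε}  = {β,ε} ∪ {γ}
  {γ,δ,ε}  = {γ,δ} ∪ {ε}
  [32 total]
Pass 5: closed — nothing new.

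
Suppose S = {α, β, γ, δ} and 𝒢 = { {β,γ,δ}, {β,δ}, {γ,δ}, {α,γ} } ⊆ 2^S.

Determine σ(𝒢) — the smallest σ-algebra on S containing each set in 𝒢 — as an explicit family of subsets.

Initial family (6 sets): { ∅, {α,γ}, {β,δ}, {γ,δ}, {β,γ,δ}, S }.
Round 1 (3 new):
  {α}  = ᶜ of {β,γ,δ}
  {α,β}  = ᶜ of {γ,δ}
  {α,γ,δ}  = {γ,δ} ∪ {α,γ}
  |family| = 9
Round 2. New:
  {β}  = ᶜ of {α,γ,δ}
  {α,β,γ}  = {α,β} ∪ {α,γ}
  {α,β,δ}  = {α,β} ∪ {β,δ}
  |family| = 12
Round 3: 2 new —
  {γ}  = ᶜ of {α,β,δ}
  {δ}  = ᶜ of {α,β,γ}
  |family| = 14
Round 4. New:
  {α,δ}  = {δ} ∪ {α}
  {β,γ}  = {γ} ∪ {β}
  |family| = 16
Round 5: closed — nothing new.

Hence σ(𝒢) has 16 members: { ∅, {α}, {β}, {γ}, {δ}, {α,β}, {α,γ}, {α,δ}, {β,γ}, {β,δ}, {γ,δ}, {α,β,γ}, {α,β,δ}, {α,γ,δ}, {β,γ,δ}, S }.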